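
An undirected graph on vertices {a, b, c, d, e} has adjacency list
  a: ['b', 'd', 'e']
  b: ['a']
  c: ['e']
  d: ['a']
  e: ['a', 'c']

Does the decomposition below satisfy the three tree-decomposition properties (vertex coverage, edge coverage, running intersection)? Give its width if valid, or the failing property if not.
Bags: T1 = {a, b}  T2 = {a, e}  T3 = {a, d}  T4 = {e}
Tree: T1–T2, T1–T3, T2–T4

A tree decomposition must satisfy three properties: every vertex lies in some bag; for every edge, both endpoints lie together in some bag; and for every vertex, the bags containing it form a connected subtree. Here vertex c appears in no bag, so the decomposition is invalid.

No — vertex c appears in no bag.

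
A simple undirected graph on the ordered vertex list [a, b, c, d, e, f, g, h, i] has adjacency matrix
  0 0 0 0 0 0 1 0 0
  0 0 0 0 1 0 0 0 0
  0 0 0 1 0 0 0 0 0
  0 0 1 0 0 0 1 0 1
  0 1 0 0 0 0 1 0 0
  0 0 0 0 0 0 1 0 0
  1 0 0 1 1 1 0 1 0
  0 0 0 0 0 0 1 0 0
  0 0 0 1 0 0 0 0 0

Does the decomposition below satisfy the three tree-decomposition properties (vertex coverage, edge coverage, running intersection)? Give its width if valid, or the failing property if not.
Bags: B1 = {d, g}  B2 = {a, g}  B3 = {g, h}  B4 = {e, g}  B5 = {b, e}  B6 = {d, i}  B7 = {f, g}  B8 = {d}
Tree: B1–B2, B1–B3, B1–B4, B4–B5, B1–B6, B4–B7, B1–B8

No — vertex c appears in no bag.

A tree decomposition must satisfy three properties: every vertex lies in some bag; for every edge, both endpoints lie together in some bag; and for every vertex, the bags containing it form a connected subtree. Here vertex c appears in no bag, so the decomposition is invalid.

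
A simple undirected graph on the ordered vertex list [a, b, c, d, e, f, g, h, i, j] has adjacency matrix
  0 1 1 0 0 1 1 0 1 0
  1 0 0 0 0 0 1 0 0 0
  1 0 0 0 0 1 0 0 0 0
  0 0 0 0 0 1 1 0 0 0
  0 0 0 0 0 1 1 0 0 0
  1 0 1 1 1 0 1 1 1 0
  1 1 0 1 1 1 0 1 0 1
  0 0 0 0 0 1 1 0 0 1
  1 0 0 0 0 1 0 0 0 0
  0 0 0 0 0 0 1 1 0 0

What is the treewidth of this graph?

2

A width-2 tree decomposition is:
Bags: B1 = {a, c, f}  B2 = {a, f, g}  B3 = {a, f, i}  B4 = {e, f, g}  B5 = {d, f, g}  B6 = {f, g, h}  B7 = {a, b, g}  B8 = {g, h, j}
Tree: B1–B2, B2–B3, B2–B4, B2–B5, B5–B6, B2–B7, B6–B8
Every bag has size at most 3, so the width is 3 − 1 = 2 and tw(G) ≤ 2. On the other hand G contains the 3-clique {g, h, j}. A clique must lie in a single bag of any decomposition, so no decomposition can have width below 2. Therefore the treewidth is 2.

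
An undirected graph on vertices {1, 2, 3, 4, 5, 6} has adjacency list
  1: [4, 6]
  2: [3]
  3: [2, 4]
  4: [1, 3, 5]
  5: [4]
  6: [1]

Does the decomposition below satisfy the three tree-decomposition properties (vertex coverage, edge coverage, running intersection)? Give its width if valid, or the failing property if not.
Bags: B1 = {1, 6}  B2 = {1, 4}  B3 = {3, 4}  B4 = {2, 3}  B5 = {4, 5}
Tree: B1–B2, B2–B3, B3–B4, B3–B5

Every vertex of G appears in some bag (union = {1, 2, 3, 4, 5, 6}); every edge is covered by a bag; and for each vertex v the set of bags containing v is connected in the bag tree. The decomposition is therefore valid. The largest bag has 2 vertices, so the width is 1.

Yes; width 1.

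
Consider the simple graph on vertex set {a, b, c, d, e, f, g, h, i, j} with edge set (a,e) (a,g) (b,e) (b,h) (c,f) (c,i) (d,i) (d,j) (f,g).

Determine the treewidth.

1

A width-1 tree decomposition is:
Bags: B1 = {d, j}  B2 = {d, i}  B3 = {c, i}  B4 = {c, f}  B5 = {f, g}  B6 = {a, g}  B7 = {a, e}  B8 = {b, e}  B9 = {b, h}
Tree: B1–B2, B2–B3, B3–B4, B4–B5, B5–B6, B6–B7, B7–B8, B8–B9
Each bag holds 2 vertices, so the decomposition has width 1, which upper-bounds the treewidth. Any graph with an edge has treewidth ≥ 1, and G has the edge j–d. Combining the bounds, tw(G) = 1.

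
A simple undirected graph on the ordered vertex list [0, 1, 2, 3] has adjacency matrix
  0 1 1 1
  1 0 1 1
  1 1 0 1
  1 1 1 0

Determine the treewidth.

3

A width-3 tree decomposition is:
Bags: B1 = {0, 1, 2, 3}
Tree: (single bag)
A single bag containing all 4 vertices is trivially a valid decomposition of width 3. For the lower bound, the 4 vertices {0, 1, 2, 3} are pairwise adjacent, and any tree decomposition puts a clique entirely inside one bag — forcing width ≥ 3. The upper and lower bounds meet at 3, so that is the treewidth.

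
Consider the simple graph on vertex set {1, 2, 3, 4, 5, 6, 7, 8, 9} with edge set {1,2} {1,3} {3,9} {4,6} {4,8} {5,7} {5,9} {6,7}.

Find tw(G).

1

A width-1 tree decomposition is:
Bags: B1 = {1, 2}  B2 = {1, 3}  B3 = {3, 9}  B4 = {5, 9}  B5 = {5, 7}  B6 = {6, 7}  B7 = {4, 6}  B8 = {4, 8}
Tree: B1–B2, B2–B3, B3–B4, B4–B5, B5–B6, B6–B7, B7–B8
Each bag holds 2 vertices, so the decomposition has width 1, which upper-bounds the treewidth. G has an edge, so its treewidth is at least 1. Therefore the treewidth is 1.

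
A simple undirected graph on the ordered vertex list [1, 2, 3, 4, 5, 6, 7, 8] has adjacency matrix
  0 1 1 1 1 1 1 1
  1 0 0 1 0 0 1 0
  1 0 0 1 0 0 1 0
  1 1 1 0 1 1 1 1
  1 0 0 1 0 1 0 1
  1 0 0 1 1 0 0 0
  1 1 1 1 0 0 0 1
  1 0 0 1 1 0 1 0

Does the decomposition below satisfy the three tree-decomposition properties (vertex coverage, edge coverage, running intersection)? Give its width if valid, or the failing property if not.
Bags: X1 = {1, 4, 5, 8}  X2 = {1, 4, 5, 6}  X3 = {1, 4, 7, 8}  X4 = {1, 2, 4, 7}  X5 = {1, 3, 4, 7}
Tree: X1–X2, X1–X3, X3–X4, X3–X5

Yes; width 3.

Every vertex of G appears in some bag (union = {1, 2, 3, 4, 5, 6, 7, 8}); every edge is covered by a bag; and for each vertex v the set of bags containing v is connected in the bag tree. The decomposition is therefore valid. The largest bag has 4 vertices, so the width is 3.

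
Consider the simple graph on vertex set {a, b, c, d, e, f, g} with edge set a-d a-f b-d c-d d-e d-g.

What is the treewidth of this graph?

A width-1 tree decomposition is:
Bags: B1 = {a, d}  B2 = {b, d}  B3 = {d, g}  B4 = {a, f}  B5 = {c, d}  B6 = {d, e}
Tree: B1–B2, B1–B3, B1–B4, B1–B5, B3–B6
The largest bag has 2 vertices, giving width 1; this decomposition certifies tw(G) ≤ 1. Any graph with an edge has treewidth ≥ 1, and G has the edge d–a. Hence tw(G) = 1 exactly.

1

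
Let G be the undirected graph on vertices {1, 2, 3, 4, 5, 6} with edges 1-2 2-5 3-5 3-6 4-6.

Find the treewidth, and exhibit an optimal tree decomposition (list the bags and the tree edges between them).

Treewidth 1.
One such decomposition:
Bags: B1 = {1, 2}  B2 = {2, 5}  B3 = {3, 5}  B4 = {3, 6}  B5 = {4, 6}
Tree: B1–B2, B2–B3, B3–B4, B4–B5

The largest bag has 2 vertices, giving width 1; this decomposition certifies tw(G) ≤ 1. Any graph with an edge has treewidth ≥ 1, and G has the edge 1–2. Hence tw(G) = 1 exactly.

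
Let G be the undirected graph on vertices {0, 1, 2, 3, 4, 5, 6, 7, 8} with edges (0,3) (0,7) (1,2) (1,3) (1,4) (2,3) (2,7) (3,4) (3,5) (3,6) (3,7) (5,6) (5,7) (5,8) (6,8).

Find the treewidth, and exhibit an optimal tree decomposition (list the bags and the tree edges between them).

Each bag holds 3 vertices, so the decomposition has width 2, which upper-bounds the treewidth. On the other hand G contains the 3-clique {5, 6, 8}. A clique must lie in a single bag of any decomposition, so no decomposition can have width below 2. Hence tw(G) = 2 exactly.

Treewidth 2.
One optimal decomposition is:
Bags: B1 = {3, 5, 7}  B2 = {3, 5, 6}  B3 = {2, 3, 7}  B4 = {5, 6, 8}  B5 = {0, 3, 7}  B6 = {1, 2, 3}  B7 = {1, 3, 4}
Tree: B1–B2, B1–B3, B2–B4, B1–B5, B3–B6, B6–B7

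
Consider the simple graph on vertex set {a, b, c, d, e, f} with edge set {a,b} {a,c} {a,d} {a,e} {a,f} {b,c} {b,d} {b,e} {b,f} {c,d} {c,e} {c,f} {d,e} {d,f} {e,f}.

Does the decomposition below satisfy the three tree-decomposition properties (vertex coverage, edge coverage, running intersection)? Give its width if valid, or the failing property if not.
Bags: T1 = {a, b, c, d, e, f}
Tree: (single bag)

Checking the three conditions: (i) the bags cover all of {a, b, c, d, e, f}; (ii) for each edge, some bag contains both endpoints; (iii) the bags containing any fixed vertex form a subtree. All hold, so the decomposition is valid with width 6 − 1 = 5.

Yes; width 5.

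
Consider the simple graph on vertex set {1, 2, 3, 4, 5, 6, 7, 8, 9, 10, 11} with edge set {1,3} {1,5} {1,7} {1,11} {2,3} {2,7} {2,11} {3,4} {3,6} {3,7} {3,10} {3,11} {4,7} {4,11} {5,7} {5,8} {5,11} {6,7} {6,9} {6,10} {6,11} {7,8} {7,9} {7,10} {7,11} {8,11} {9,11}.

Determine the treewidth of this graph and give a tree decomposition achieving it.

Each bag holds 4 vertices, so the decomposition has width 3, which upper-bounds the treewidth. For the lower bound, the 4 vertices {3, 6, 7, 10} are pairwise adjacent, and any tree decomposition puts a clique entirely inside one bag — forcing width ≥ 3. The upper and lower bounds meet at 3, so that is the treewidth.

Treewidth 3.
Bags: B1 = {1, 3, 7, 11}  B2 = {1, 5, 7, 11}  B3 = {3, 6, 7, 11}  B4 = {5, 7, 8, 11}  B5 = {6, 7, 9, 11}  B6 = {3, 6, 7, 10}  B7 = {3, 4, 7, 11}  B8 = {2, 3, 7, 11}
Tree: B1–B2, B1–B3, B2–B4, B3–B5, B3–B6, B1–B7, B1–B8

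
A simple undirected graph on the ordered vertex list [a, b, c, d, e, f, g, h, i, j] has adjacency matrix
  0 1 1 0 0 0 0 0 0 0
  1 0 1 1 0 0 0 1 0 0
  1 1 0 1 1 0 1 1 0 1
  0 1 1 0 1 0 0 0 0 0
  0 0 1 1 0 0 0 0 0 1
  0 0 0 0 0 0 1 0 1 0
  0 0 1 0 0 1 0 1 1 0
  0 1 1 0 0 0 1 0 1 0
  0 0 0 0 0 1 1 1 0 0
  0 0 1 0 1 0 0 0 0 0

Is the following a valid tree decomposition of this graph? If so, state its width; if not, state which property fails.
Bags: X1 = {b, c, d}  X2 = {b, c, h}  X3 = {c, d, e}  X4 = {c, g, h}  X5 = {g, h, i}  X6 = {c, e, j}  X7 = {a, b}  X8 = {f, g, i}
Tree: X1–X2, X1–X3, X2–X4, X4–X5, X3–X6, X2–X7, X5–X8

A tree decomposition must satisfy three properties: every vertex lies in some bag; for every edge, both endpoints lie together in some bag; and for every vertex, the bags containing it form a connected subtree. Here edge (c,a) lies in no bag, so the decomposition is invalid.

No — edge (c,a) lies in no bag.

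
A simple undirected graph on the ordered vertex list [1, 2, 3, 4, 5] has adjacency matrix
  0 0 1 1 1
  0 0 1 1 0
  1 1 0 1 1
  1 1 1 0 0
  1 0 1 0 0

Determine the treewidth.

2

A width-2 tree decomposition is:
Bags: B1 = {2, 3, 4}  B2 = {1, 3, 4}  B3 = {1, 3, 5}
Tree: B1–B2, B2–B3
Every bag has size at most 3, so the width is 3 − 1 = 2 and tw(G) ≤ 2. On the other hand G contains the 3-clique {1, 3, 4}. A clique must lie in a single bag of any decomposition, so no decomposition can have width below 2. Therefore the treewidth is 2.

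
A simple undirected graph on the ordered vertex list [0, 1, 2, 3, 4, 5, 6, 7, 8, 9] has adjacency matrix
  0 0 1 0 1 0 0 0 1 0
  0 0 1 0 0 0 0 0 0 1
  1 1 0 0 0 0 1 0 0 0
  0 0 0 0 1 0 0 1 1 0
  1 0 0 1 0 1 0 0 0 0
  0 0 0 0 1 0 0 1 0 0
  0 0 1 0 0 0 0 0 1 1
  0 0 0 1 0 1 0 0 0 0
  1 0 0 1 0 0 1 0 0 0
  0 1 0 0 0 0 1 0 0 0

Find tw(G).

A width-2 tree decomposition is:
Bags: B1 = {1, 2, 9}  B2 = {2, 6, 9}  B3 = {0, 2, 6}  B4 = {0, 6, 8}  B5 = {0, 4, 8}  B6 = {3, 4, 8}  B7 = {3, 4, 5}  B8 = {3, 5, 7}
Tree: B1–B2, B2–B3, B3–B4, B4–B5, B5–B6, B6–B7, B7–B8
Every bag has size at most 3, so the width is 3 − 1 = 2 and tw(G) ≤ 2. The edges 1–9–6–2–1 form a cycle, so G is not a tree and its treewidth is at least 2. The upper and lower bounds meet at 2, so that is the treewidth.

2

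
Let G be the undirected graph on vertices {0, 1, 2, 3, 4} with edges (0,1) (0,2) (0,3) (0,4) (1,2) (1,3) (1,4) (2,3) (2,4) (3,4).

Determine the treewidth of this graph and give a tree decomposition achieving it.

With just one bag of size 5, the width is 5 − 1 = 4, so tw(G) ≤ 4. For the lower bound, the 5 vertices {0, 1, 2, 3, 4} are pairwise adjacent, and any tree decomposition puts a clique entirely inside one bag — forcing width ≥ 4. Hence tw(G) = 4 exactly.

Treewidth 4.
One optimal decomposition is:
Bags: B1 = {0, 1, 2, 3, 4}
Tree: (single bag)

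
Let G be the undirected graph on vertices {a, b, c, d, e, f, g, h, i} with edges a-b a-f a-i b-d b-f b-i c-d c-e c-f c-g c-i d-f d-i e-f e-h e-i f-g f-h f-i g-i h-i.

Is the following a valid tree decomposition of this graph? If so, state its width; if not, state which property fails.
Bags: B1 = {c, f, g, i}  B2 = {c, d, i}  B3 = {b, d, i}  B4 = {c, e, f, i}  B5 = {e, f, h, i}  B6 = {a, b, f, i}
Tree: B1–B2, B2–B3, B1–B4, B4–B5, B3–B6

No — edge (f,d) lies in no bag.

A tree decomposition must satisfy three properties: every vertex lies in some bag; for every edge, both endpoints lie together in some bag; and for every vertex, the bags containing it form a connected subtree. Here edge (f,d) lies in no bag, so the decomposition is invalid.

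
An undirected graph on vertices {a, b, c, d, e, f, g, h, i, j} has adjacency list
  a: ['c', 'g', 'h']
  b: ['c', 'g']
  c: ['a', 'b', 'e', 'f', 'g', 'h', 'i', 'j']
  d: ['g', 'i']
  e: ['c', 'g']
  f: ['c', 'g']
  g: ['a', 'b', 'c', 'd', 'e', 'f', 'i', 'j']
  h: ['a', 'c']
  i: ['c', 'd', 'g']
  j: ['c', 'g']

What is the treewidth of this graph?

2

A width-2 tree decomposition is:
Bags: B1 = {a, c, g}  B2 = {c, e, g}  B3 = {b, c, g}  B4 = {a, c, h}  B5 = {c, f, g}  B6 = {c, g, i}  B7 = {c, g, j}  B8 = {d, g, i}
Tree: B1–B2, B2–B3, B1–B4, B3–B5, B5–B6, B5–B7, B6–B8
Every bag has size at most 3, so the width is 3 − 1 = 2 and tw(G) ≤ 2. For the lower bound, the 3 vertices {d, g, i} are pairwise adjacent, and any tree decomposition puts a clique entirely inside one bag — forcing width ≥ 2. Therefore the treewidth is 2.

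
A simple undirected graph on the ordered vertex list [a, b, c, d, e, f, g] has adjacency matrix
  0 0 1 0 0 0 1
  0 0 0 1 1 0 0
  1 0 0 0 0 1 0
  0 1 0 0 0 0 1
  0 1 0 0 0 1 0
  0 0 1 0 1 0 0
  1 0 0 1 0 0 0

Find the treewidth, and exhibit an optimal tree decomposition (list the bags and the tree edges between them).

Treewidth 2.
Bags: B1 = {a, d, g}  B2 = {a, b, d}  B3 = {a, b, e}  B4 = {a, e, f}  B5 = {a, c, f}
Tree: B1–B2, B2–B3, B3–B4, B4–B5

Every bag has size at most 3, so the width is 3 − 1 = 2 and tw(G) ≤ 2. The edges a–g–d–b–e–f–c–a form a cycle, so G is not a tree and its treewidth is at least 2. Therefore the treewidth is 2.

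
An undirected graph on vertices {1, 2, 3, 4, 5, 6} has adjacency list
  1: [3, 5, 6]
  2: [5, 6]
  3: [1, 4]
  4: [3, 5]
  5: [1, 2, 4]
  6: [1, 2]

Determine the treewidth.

2

A width-2 tree decomposition is:
Bags: B1 = {3, 4, 5}  B2 = {1, 3, 5}  B3 = {1, 2, 5}  B4 = {1, 2, 6}
Tree: B1–B2, B2–B3, B3–B4
The largest bag has 3 vertices, giving width 2; this decomposition certifies tw(G) ≤ 2. For the lower bound, G contains the cycle 4–3–1–5–4, so G is not a forest; only forests have treewidth ≤ 1, hence tw(G) ≥ 2. Therefore the treewidth is 2.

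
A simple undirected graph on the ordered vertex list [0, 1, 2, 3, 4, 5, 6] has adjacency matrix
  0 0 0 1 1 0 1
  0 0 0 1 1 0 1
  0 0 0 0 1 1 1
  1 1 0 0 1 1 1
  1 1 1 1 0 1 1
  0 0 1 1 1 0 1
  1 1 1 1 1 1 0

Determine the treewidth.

A width-3 tree decomposition is:
Bags: B1 = {1, 3, 4, 6}  B2 = {0, 3, 4, 6}  B3 = {3, 4, 5, 6}  B4 = {2, 4, 5, 6}
Tree: B1–B2, B1–B3, B3–B4
Every bag has size at most 4, so the width is 4 − 1 = 3 and tw(G) ≤ 3. For the lower bound, the 4 vertices {2, 4, 5, 6} are pairwise adjacent, and any tree decomposition puts a clique entirely inside one bag — forcing width ≥ 3. Therefore the treewidth is 3.

3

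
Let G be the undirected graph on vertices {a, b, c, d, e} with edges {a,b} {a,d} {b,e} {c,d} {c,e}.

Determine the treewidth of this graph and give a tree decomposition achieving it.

Treewidth 2.
One such decomposition:
Bags: B1 = {c, d, e}  B2 = {b, d, e}  B3 = {a, b, d}
Tree: B1–B2, B2–B3

The largest bag has 3 vertices, giving width 2; this decomposition certifies tw(G) ≤ 2. Since d–c–e–b–a–d is a cycle in G, G is not acyclic. Forests are exactly the graphs of treewidth ≤ 1, so tw(G) ≥ 2. Therefore the treewidth is 2.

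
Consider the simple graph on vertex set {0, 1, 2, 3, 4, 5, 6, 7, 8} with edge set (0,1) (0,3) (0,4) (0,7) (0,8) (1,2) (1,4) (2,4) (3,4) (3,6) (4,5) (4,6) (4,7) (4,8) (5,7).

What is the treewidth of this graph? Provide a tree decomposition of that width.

Every bag has size at most 3, so the width is 3 − 1 = 2 and tw(G) ≤ 2. Conversely, {0, 4, 8} is a clique of size 3, and the vertices of any clique must share a bag in every tree decomposition; so some bag has ≥ 3 vertices and tw(G) ≥ 2. Hence tw(G) = 2 exactly.

Treewidth 2.
Bags: B1 = {0, 1, 4}  B2 = {0, 3, 4}  B3 = {0, 4, 7}  B4 = {3, 4, 6}  B5 = {0, 4, 8}  B6 = {4, 5, 7}  B7 = {1, 2, 4}
Tree: B1–B2, B2–B3, B2–B4, B3–B5, B3–B6, B1–B7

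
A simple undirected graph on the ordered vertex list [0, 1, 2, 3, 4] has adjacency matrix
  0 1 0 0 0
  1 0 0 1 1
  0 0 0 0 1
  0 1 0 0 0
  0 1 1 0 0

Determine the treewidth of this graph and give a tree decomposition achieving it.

Every bag has size at most 2, so the width is 2 − 1 = 1 and tw(G) ≤ 1. Since G has at least one edge (e.g. 0–1), it is not an edgeless graph, so tw(G) ≥ 1. Therefore the treewidth is 1.

Treewidth 1.
One optimal decomposition is:
Bags: B1 = {0, 1}  B2 = {1, 4}  B3 = {1, 3}  B4 = {2, 4}
Tree: B1–B2, B1–B3, B2–B4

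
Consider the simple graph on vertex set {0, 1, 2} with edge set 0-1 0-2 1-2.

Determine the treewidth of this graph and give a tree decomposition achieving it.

Treewidth 2.
One optimal decomposition is:
Bags: B1 = {0, 1, 2}
Tree: (single bag)

A single bag containing all 3 vertices is trivially a valid decomposition of width 2. Conversely, {0, 1, 2} is a clique of size 3, and the vertices of any clique must share a bag in every tree decomposition; so some bag has ≥ 3 vertices and tw(G) ≥ 2. Combining the bounds, tw(G) = 2.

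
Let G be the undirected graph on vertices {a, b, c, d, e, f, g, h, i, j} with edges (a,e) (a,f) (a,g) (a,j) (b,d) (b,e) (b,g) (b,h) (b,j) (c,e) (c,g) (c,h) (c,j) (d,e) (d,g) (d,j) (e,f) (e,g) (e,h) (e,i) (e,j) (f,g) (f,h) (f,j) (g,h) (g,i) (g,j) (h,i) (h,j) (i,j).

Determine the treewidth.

4

A width-4 tree decomposition is:
Bags: B1 = {b, e, g, h, j}  B2 = {b, d, e, g, j}  B3 = {c, e, g, h, j}  B4 = {e, f, g, h, j}  B5 = {e, g, h, i, j}  B6 = {a, e, f, g, j}
Tree: B1–B2, B1–B3, B1–B4, B1–B5, B4–B6
Every bag has size at most 5, so the width is 5 − 1 = 4 and tw(G) ≤ 4. On the other hand G contains the 5-clique {b, d, e, g, j}. A clique must lie in a single bag of any decomposition, so no decomposition can have width below 4. Combining the bounds, tw(G) = 4.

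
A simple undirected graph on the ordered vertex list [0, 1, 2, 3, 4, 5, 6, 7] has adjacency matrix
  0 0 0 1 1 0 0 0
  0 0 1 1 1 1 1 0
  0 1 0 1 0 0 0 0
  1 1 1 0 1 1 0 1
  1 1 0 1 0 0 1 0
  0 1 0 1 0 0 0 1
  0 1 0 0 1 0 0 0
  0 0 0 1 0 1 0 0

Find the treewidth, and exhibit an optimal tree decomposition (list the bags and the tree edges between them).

Every bag has size at most 3, so the width is 3 − 1 = 2 and tw(G) ≤ 2. Conversely, {0, 3, 4} is a clique of size 3, and the vertices of any clique must share a bag in every tree decomposition; so some bag has ≥ 3 vertices and tw(G) ≥ 2. The upper and lower bounds meet at 2, so that is the treewidth.

Treewidth 2.
One optimal decomposition is:
Bags: B1 = {1, 2, 3}  B2 = {1, 3, 4}  B3 = {0, 3, 4}  B4 = {1, 4, 6}  B5 = {1, 3, 5}  B6 = {3, 5, 7}
Tree: B1–B2, B2–B3, B2–B4, B1–B5, B5–B6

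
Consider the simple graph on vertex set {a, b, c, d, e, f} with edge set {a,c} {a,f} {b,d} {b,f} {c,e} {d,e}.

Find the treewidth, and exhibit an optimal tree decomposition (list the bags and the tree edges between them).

The largest bag has 3 vertices, giving width 2; this decomposition certifies tw(G) ≤ 2. For the lower bound, G contains the cycle d–e–c–a–f–b–d, so G is not a forest; only forests have treewidth ≤ 1, hence tw(G) ≥ 2. Hence tw(G) = 2 exactly.

Treewidth 2.
One optimal decomposition is:
Bags: B1 = {c, d, e}  B2 = {a, c, d}  B3 = {a, d, f}  B4 = {b, d, f}
Tree: B1–B2, B2–B3, B3–B4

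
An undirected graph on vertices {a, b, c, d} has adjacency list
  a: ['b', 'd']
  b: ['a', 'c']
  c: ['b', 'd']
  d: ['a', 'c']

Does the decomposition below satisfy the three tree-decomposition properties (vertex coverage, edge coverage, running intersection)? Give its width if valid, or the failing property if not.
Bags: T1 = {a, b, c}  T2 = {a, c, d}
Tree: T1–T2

Yes; width 2.

Checking the three conditions: (i) the bags cover all of {a, b, c, d}; (ii) for each edge, some bag contains both endpoints; (iii) the bags containing any fixed vertex form a subtree. All hold, so the decomposition is valid with width 3 − 1 = 2.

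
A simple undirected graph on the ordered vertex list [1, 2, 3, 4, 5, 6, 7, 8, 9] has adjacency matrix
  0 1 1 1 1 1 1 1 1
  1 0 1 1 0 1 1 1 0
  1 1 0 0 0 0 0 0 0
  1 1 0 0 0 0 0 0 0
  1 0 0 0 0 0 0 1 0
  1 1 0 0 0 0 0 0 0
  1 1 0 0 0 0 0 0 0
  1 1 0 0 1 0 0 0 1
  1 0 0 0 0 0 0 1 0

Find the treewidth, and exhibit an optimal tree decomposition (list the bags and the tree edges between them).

Treewidth 2.
One such decomposition:
Bags: B1 = {1, 2, 7}  B2 = {1, 2, 8}  B3 = {1, 5, 8}  B4 = {1, 2, 4}  B5 = {1, 2, 6}  B6 = {1, 2, 3}  B7 = {1, 8, 9}
Tree: B1–B2, B2–B3, B1–B4, B4–B5, B1–B6, B3–B7

Each bag holds 3 vertices, so the decomposition has width 2, which upper-bounds the treewidth. Conversely, {1, 8, 9} is a clique of size 3, and the vertices of any clique must share a bag in every tree decomposition; so some bag has ≥ 3 vertices and tw(G) ≥ 2. Combining the bounds, tw(G) = 2.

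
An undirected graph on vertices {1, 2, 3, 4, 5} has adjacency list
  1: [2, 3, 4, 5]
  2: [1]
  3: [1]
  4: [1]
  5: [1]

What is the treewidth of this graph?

1

A width-1 tree decomposition is:
Bags: B1 = {1, 5}  B2 = {1, 2}  B3 = {1, 4}  B4 = {1, 3}
Tree: B1–B2, B2–B3, B3–B4
Each bag holds 2 vertices, so the decomposition has width 1, which upper-bounds the treewidth. G has an edge, so its treewidth is at least 1. Hence tw(G) = 1 exactly.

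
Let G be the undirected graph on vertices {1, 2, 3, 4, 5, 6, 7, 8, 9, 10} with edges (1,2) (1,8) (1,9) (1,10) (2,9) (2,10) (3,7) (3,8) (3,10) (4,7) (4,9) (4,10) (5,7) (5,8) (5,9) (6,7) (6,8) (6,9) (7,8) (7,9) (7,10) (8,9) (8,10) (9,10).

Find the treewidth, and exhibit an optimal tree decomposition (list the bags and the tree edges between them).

The largest bag has 4 vertices, giving width 3; this decomposition certifies tw(G) ≤ 3. On the other hand G contains the 4-clique {1, 8, 9, 10}. A clique must lie in a single bag of any decomposition, so no decomposition can have width below 3. Therefore the treewidth is 3.

Treewidth 3.
Bags: B1 = {6, 7, 8, 9}  B2 = {5, 7, 8, 9}  B3 = {7, 8, 9, 10}  B4 = {3, 7, 8, 10}  B5 = {1, 8, 9, 10}  B6 = {1, 2, 9, 10}  B7 = {4, 7, 9, 10}
Tree: B1–B2, B1–B3, B3–B4, B3–B5, B5–B6, B3–B7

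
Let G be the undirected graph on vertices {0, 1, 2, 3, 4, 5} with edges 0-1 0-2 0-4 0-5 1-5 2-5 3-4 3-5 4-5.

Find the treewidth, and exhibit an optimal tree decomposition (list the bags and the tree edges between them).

Treewidth 2.
Bags: B1 = {3, 4, 5}  B2 = {0, 4, 5}  B3 = {0, 2, 5}  B4 = {0, 1, 5}
Tree: B1–B2, B2–B3, B2–B4

Every bag has size at most 3, so the width is 3 − 1 = 2 and tw(G) ≤ 2. Conversely, {0, 1, 5} is a clique of size 3, and the vertices of any clique must share a bag in every tree decomposition; so some bag has ≥ 3 vertices and tw(G) ≥ 2. The upper and lower bounds meet at 2, so that is the treewidth.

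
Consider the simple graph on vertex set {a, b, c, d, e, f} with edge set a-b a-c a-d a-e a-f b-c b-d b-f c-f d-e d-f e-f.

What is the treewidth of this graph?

3

A width-3 tree decomposition is:
Bags: B1 = {a, d, e, f}  B2 = {a, b, d, f}  B3 = {a, b, c, f}
Tree: B1–B2, B2–B3
Every bag has size at most 4, so the width is 4 − 1 = 3 and tw(G) ≤ 3. Conversely, {a, d, e, f} is a clique of size 4, and the vertices of any clique must share a bag in every tree decomposition; so some bag has ≥ 4 vertices and tw(G) ≥ 3. The upper and lower bounds meet at 3, so that is the treewidth.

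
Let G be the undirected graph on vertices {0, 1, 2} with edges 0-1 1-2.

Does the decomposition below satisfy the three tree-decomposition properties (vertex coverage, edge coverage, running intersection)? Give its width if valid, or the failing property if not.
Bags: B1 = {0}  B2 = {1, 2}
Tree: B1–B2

A tree decomposition must satisfy three properties: every vertex lies in some bag; for every edge, both endpoints lie together in some bag; and for every vertex, the bags containing it form a connected subtree. Here edge (1,0) lies in no bag, so the decomposition is invalid.

No — edge (1,0) lies in no bag.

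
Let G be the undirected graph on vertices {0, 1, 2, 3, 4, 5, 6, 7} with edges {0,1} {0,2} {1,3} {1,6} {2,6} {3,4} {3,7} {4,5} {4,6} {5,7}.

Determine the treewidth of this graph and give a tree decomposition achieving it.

Every bag has size at most 3, so the width is 3 − 1 = 2 and tw(G) ≤ 2. For the lower bound, G contains the cycle 5–7–3–4–5, so G is not a forest; only forests have treewidth ≤ 1, hence tw(G) ≥ 2. Therefore the treewidth is 2.

Treewidth 2.
One such decomposition:
Bags: B1 = {4, 5, 7}  B2 = {3, 4, 7}  B3 = {3, 4, 6}  B4 = {1, 3, 6}  B5 = {1, 2, 6}  B6 = {0, 1, 2}
Tree: B1–B2, B2–B3, B3–B4, B4–B5, B5–B6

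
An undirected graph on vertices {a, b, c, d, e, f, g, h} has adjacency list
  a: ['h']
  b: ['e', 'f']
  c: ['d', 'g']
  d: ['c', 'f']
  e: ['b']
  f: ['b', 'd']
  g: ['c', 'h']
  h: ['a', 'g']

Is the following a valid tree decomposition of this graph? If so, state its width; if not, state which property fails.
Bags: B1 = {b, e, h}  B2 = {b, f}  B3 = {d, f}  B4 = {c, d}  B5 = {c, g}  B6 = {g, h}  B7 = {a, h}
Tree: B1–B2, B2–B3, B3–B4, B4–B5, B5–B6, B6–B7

No — bags containing vertex h are not connected in the tree.

A tree decomposition must satisfy three properties: every vertex lies in some bag; for every edge, both endpoints lie together in some bag; and for every vertex, the bags containing it form a connected subtree. Here bags containing vertex h are not connected in the tree, so the decomposition is invalid.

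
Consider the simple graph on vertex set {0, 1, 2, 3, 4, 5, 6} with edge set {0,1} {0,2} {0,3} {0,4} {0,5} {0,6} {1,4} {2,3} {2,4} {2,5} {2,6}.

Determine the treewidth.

A width-2 tree decomposition is:
Bags: B1 = {0, 2, 3}  B2 = {0, 2, 6}  B3 = {0, 2, 5}  B4 = {0, 2, 4}  B5 = {0, 1, 4}
Tree: B1–B2, B1–B3, B2–B4, B4–B5
Each bag holds 3 vertices, so the decomposition has width 2, which upper-bounds the treewidth. Conversely, {0, 1, 4} is a clique of size 3, and the vertices of any clique must share a bag in every tree decomposition; so some bag has ≥ 3 vertices and tw(G) ≥ 2. Therefore the treewidth is 2.

2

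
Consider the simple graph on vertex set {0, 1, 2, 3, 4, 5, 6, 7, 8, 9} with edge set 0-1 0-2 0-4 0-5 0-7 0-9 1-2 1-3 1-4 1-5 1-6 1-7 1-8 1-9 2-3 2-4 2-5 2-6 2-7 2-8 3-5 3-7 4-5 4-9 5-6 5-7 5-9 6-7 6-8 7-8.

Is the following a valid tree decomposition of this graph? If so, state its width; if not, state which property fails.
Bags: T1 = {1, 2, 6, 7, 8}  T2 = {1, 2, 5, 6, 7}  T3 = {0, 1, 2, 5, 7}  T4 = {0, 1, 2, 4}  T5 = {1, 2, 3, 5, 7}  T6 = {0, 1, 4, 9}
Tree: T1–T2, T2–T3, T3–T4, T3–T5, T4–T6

A tree decomposition must satisfy three properties: every vertex lies in some bag; for every edge, both endpoints lie together in some bag; and for every vertex, the bags containing it form a connected subtree. Here edge (5,4) lies in no bag, so the decomposition is invalid.

No — edge (5,4) lies in no bag.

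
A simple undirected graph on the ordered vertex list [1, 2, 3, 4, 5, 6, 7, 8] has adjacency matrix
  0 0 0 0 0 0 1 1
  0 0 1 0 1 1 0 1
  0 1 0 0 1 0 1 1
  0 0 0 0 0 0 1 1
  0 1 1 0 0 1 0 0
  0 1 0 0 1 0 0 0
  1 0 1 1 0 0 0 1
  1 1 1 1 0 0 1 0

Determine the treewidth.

2

A width-2 tree decomposition is:
Bags: B1 = {2, 3, 8}  B2 = {3, 7, 8}  B3 = {4, 7, 8}  B4 = {1, 7, 8}  B5 = {2, 3, 5}  B6 = {2, 5, 6}
Tree: B1–B2, B2–B3, B2–B4, B1–B5, B5–B6
Every bag has size at most 3, so the width is 3 − 1 = 2 and tw(G) ≤ 2. Conversely, {2, 3, 8} is a clique of size 3, and the vertices of any clique must share a bag in every tree decomposition; so some bag has ≥ 3 vertices and tw(G) ≥ 2. Therefore the treewidth is 2.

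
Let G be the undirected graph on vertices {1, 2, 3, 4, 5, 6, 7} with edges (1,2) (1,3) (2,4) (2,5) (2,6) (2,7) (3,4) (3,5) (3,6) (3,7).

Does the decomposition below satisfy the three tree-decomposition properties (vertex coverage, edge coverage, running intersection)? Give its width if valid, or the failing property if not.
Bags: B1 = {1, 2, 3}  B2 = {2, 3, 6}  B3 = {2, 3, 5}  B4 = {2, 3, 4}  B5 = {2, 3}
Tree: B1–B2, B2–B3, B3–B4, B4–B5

A tree decomposition must satisfy three properties: every vertex lies in some bag; for every edge, both endpoints lie together in some bag; and for every vertex, the bags containing it form a connected subtree. Here vertex 7 appears in no bag, so the decomposition is invalid.

No — vertex 7 appears in no bag.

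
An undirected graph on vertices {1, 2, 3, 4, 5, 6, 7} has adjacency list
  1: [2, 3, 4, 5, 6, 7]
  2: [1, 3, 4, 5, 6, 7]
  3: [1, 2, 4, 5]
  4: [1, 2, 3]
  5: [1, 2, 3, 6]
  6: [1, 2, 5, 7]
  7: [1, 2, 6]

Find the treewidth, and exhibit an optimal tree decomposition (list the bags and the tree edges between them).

Treewidth 3.
One such decomposition:
Bags: B1 = {1, 2, 3, 5}  B2 = {1, 2, 3, 4}  B3 = {1, 2, 5, 6}  B4 = {1, 2, 6, 7}
Tree: B1–B2, B1–B3, B3–B4

The largest bag has 4 vertices, giving width 3; this decomposition certifies tw(G) ≤ 3. For the lower bound, the 4 vertices {1, 2, 3, 4} are pairwise adjacent, and any tree decomposition puts a clique entirely inside one bag — forcing width ≥ 3. Hence tw(G) = 3 exactly.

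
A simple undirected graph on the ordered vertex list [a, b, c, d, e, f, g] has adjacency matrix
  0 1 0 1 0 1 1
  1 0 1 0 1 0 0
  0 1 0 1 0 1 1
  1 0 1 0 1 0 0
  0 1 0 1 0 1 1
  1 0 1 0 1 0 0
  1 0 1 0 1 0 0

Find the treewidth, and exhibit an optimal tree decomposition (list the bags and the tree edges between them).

Each bag holds 4 vertices, so the decomposition has width 3, which upper-bounds the treewidth. For the lower bound: the 4 vertex sets {e,f}, {a,g}, {c}, {b} are disjoint, each induces a connected subgraph, and every pair is joined by at least one edge of G. Contracting each set to a single vertex therefore yields K_{4} as a minor, and since treewidth is minor-monotone, tw(G) ≥ tw(K_{4}) = 3. Combining the bounds, tw(G) = 3.

Treewidth 3.
Bags: B1 = {a, c, e, f}  B2 = {a, c, e, g}  B3 = {a, b, c, e}  B4 = {a, c, d, e}
Tree: B1–B2, B2–B3, B3–B4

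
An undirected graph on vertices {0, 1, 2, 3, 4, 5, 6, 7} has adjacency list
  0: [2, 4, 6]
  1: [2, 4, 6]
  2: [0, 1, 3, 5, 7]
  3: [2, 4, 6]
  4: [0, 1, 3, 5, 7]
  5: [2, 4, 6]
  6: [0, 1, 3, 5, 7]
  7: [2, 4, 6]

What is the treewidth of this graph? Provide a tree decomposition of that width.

Each bag holds 4 vertices, so the decomposition has width 3, which upper-bounds the treewidth. For the lower bound: the 4 vertex sets {0,6}, {1,4}, {2}, {5} are disjoint, each induces a connected subgraph, and every pair is joined by at least one edge of G. Contracting each set to a single vertex therefore yields K_{4} as a minor, and since treewidth is minor-monotone, tw(G) ≥ tw(K_{4}) = 3. Therefore the treewidth is 3.

Treewidth 3.
Bags: B1 = {0, 2, 4, 6}  B2 = {1, 2, 4, 6}  B3 = {2, 4, 5, 6}  B4 = {2, 4, 6, 7}  B5 = {2, 3, 4, 6}
Tree: B1–B2, B2–B3, B3–B4, B4–B5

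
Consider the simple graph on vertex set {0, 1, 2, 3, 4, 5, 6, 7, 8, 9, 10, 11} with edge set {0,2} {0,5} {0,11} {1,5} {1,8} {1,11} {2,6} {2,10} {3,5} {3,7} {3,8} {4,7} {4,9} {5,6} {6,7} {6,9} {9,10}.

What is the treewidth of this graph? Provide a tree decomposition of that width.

Every bag has size at most 4, so the width is 4 − 1 = 3 and tw(G) ≤ 3. For the lower bound: the 4 vertex sets {4,9,10}, {2}, {6}, {0,3,5,7} are disjoint, each induces a connected subgraph, and every pair is joined by at least one edge of G. Contracting each set to a single vertex therefore yields K_{4} as a minor, and since treewidth is minor-monotone, tw(G) ≥ tw(K_{4}) = 3. Therefore the treewidth is 3.

Treewidth 3.
Bags: B1 = {2, 4, 9, 10}  B2 = {2, 4, 6, 9}  B3 = {2, 4, 6, 7}  B4 = {0, 2, 6, 7}  B5 = {0, 5, 6, 7}  B6 = {0, 3, 5, 7}  B7 = {0, 3, 5, 11}  B8 = {1, 3, 5, 11}  B9 = {1, 3, 8, 11}
Tree: B1–B2, B2–B3, B3–B4, B4–B5, B5–B6, B6–B7, B7–B8, B8–B9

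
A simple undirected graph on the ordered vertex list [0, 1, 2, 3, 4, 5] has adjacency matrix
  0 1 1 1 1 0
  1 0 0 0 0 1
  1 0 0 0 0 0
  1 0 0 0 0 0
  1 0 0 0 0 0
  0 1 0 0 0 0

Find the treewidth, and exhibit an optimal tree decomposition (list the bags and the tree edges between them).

Treewidth 1.
Bags: B1 = {0, 1}  B2 = {1, 5}  B3 = {0, 4}  B4 = {0, 2}  B5 = {0, 3}
Tree: B1–B2, B1–B3, B3–B4, B3–B5

Each bag holds 2 vertices, so the decomposition has width 1, which upper-bounds the treewidth. Since G has at least one edge (e.g. 0–1), it is not an edgeless graph, so tw(G) ≥ 1. Therefore the treewidth is 1.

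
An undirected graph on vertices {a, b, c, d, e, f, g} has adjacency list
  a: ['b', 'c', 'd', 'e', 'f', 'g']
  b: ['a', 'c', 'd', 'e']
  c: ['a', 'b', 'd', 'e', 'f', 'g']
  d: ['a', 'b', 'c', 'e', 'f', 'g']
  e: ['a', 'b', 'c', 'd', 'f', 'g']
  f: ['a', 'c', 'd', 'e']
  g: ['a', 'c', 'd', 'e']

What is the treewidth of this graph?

A width-4 tree decomposition is:
Bags: B1 = {a, c, d, e, g}  B2 = {a, c, d, e, f}  B3 = {a, b, c, d, e}
Tree: B1–B2, B1–B3
The largest bag has 5 vertices, giving width 4; this decomposition certifies tw(G) ≤ 4. For the lower bound, the 5 vertices {a, c, d, e, g} are pairwise adjacent, and any tree decomposition puts a clique entirely inside one bag — forcing width ≥ 4. Hence tw(G) = 4 exactly.

4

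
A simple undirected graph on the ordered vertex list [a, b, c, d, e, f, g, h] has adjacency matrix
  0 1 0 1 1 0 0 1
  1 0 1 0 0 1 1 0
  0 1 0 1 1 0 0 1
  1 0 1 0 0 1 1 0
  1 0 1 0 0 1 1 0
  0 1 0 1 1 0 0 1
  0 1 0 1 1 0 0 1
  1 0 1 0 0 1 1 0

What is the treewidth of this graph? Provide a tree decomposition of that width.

The largest bag has 5 vertices, giving width 4; this decomposition certifies tw(G) ≤ 4. For the lower bound: the 5 vertex sets {d,g}, {f,h}, {a,b}, {e}, {c} are disjoint, each induces a connected subgraph, and every pair is joined by at least one edge of G. Contracting each set to a single vertex therefore yields K_{5} as a minor, and since treewidth is minor-monotone, tw(G) ≥ tw(K_{5}) = 4. Therefore the treewidth is 4.

Treewidth 4.
One optimal decomposition is:
Bags: B1 = {b, d, e, g, h}  B2 = {b, d, e, f, h}  B3 = {a, b, d, e, h}  B4 = {b, c, d, e, h}
Tree: B1–B2, B2–B3, B3–B4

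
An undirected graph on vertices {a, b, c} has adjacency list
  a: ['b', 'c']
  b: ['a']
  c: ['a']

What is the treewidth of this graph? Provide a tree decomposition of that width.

Each bag holds 2 vertices, so the decomposition has width 1, which upper-bounds the treewidth. G has an edge, so its treewidth is at least 1. Hence tw(G) = 1 exactly.

Treewidth 1.
Bags: B1 = {a, c}  B2 = {a, b}
Tree: B1–B2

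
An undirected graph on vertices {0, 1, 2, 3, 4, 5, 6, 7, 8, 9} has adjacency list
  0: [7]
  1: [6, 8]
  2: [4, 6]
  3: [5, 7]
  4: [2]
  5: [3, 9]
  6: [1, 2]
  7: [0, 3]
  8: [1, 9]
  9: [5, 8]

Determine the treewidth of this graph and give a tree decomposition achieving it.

Every bag has size at most 2, so the width is 2 − 1 = 1 and tw(G) ≤ 1. Since G has at least one edge (e.g. 4–2), it is not an edgeless graph, so tw(G) ≥ 1. The upper and lower bounds meet at 1, so that is the treewidth.

Treewidth 1.
One such decomposition:
Bags: B1 = {2, 4}  B2 = {2, 6}  B3 = {1, 6}  B4 = {1, 8}  B5 = {8, 9}  B6 = {5, 9}  B7 = {3, 5}  B8 = {3, 7}  B9 = {0, 7}
Tree: B1–B2, B2–B3, B3–B4, B4–B5, B5–B6, B6–B7, B7–B8, B8–B9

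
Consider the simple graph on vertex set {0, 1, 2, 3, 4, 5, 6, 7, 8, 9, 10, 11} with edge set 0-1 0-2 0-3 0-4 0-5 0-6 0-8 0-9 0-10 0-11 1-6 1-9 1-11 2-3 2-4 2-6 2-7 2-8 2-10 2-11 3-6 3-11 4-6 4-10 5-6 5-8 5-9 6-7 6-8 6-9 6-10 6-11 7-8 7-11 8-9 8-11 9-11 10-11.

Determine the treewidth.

4

A width-4 tree decomposition is:
Bags: B1 = {0, 2, 6, 8, 11}  B2 = {0, 6, 8, 9, 11}  B3 = {0, 2, 6, 10, 11}  B4 = {0, 2, 3, 6, 11}  B5 = {0, 2, 4, 6, 10}  B6 = {0, 5, 6, 8, 9}  B7 = {2, 6, 7, 8, 11}  B8 = {0, 1, 6, 9, 11}
Tree: B1–B2, B1–B3, B1–B4, B3–B5, B2–B6, B1–B7, B2–B8
Every bag has size at most 5, so the width is 5 − 1 = 4 and tw(G) ≤ 4. Conversely, {0, 1, 6, 9, 11} is a clique of size 5, and the vertices of any clique must share a bag in every tree decomposition; so some bag has ≥ 5 vertices and tw(G) ≥ 4. The upper and lower bounds meet at 4, so that is the treewidth.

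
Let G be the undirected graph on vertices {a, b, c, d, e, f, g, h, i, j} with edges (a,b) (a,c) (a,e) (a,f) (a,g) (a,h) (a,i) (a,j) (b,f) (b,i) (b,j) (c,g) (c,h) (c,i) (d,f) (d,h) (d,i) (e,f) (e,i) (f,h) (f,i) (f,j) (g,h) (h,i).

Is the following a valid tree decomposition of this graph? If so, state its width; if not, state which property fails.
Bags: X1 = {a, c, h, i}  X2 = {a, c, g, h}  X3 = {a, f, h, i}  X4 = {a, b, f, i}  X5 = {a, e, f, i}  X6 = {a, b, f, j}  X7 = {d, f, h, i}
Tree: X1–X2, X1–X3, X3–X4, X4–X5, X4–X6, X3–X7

Every vertex of G appears in some bag (union = {a, b, c, d, e, f, g, h, i, j}); every edge is covered by a bag; and for each vertex v the set of bags containing v is connected in the bag tree. The decomposition is therefore valid. The largest bag has 4 vertices, so the width is 3.

Yes; width 3.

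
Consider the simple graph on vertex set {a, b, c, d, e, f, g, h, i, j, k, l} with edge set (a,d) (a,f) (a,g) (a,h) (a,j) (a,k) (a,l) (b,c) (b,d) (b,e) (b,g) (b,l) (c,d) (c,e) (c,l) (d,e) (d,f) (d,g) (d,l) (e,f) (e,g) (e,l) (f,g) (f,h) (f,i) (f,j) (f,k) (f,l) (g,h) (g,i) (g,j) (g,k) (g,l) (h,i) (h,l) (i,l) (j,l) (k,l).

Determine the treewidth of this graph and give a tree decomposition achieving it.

Treewidth 4.
One optimal decomposition is:
Bags: B1 = {a, f, g, j, l}  B2 = {a, d, f, g, l}  B3 = {d, e, f, g, l}  B4 = {b, d, e, g, l}  B5 = {a, f, g, k, l}  B6 = {a, f, g, h, l}  B7 = {b, c, d, e, l}  B8 = {f, g, h, i, l}
Tree: B1–B2, B2–B3, B3–B4, B1–B5, B5–B6, B4–B7, B6–B8

Each bag holds 5 vertices, so the decomposition has width 4, which upper-bounds the treewidth. Conversely, {d, e, f, g, l} is a clique of size 5, and the vertices of any clique must share a bag in every tree decomposition; so some bag has ≥ 5 vertices and tw(G) ≥ 4. Hence tw(G) = 4 exactly.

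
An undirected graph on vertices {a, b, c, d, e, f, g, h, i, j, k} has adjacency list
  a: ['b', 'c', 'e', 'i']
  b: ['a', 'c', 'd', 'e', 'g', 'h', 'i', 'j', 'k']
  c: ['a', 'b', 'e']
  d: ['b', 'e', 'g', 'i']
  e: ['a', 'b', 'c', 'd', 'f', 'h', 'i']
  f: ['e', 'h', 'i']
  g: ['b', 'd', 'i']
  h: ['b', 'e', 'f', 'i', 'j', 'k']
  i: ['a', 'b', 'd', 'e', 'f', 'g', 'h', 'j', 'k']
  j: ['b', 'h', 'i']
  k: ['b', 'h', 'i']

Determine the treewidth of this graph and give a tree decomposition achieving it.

Each bag holds 4 vertices, so the decomposition has width 3, which upper-bounds the treewidth. For the lower bound, the 4 vertices {e, f, h, i} are pairwise adjacent, and any tree decomposition puts a clique entirely inside one bag — forcing width ≥ 3. Therefore the treewidth is 3.

Treewidth 3.
One such decomposition:
Bags: B1 = {b, h, i, j}  B2 = {b, e, h, i}  B3 = {b, h, i, k}  B4 = {b, d, e, i}  B5 = {a, b, e, i}  B6 = {e, f, h, i}  B7 = {a, b, c, e}  B8 = {b, d, g, i}
Tree: B1–B2, B1–B3, B2–B4, B4–B5, B2–B6, B5–B7, B4–B8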